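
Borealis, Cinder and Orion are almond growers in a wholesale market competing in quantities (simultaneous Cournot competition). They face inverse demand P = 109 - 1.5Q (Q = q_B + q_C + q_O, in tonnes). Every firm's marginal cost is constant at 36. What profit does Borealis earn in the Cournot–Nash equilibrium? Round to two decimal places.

222.04

A representative firm's profit is π_i = q_i(109 - 1.5Q) - 36q_i.
Setting ∂π_i/∂q_i = 0 with rivals' quantities fixed: 73 - 3q_i - (3/2)·Σ_{j≠i} q_j = 0.
With identical firms every q_j equals q_i, so Σ_{j≠i} q_j = 2q_i and 73 = 6q_i, giving q_i = 73/6.
Price P = 109 - (3/2)·(73/2) = 217/4.
Borealis's profit: (217/4 - 36)·(73/6) = 222.0417.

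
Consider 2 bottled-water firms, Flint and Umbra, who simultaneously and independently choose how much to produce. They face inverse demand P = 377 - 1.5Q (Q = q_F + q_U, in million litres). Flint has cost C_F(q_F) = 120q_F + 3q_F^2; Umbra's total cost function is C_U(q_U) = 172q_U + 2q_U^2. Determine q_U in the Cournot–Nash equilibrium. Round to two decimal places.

Flint's profit: π_F = (377 - 1.5Q)q_F - (120q_F + 3q_F²). Setting ∂π_F/∂q_F = 0: 257 - 9q_F - (3/2)(q_U) = 0.
Umbra's profit: π_U = (377 - 1.5Q)q_U - (172q_U + 2q_U²). Setting ∂π_U/∂q_U = 0: 205 - 7q_U - (3/2)(q_F) = 0.
Rearranging gives the reaction functions q_F = (257 - (3/2)q_U)/9 and q_U = (205 - (3/2)q_F)/7.
Solving the pair: q_F = 24.5514, q_U = 1946/81.

24.02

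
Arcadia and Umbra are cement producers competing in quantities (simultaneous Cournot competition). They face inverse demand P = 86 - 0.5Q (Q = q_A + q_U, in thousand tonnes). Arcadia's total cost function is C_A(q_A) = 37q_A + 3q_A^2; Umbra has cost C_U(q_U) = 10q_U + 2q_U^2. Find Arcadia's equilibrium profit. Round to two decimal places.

Arcadia's profit: π_A = (86 - 0.5Q)q_A - (37q_A + 3q_A²). Setting ∂π_A/∂q_A = 0: 49 - 7q_A - (1/2)(q_U) = 0.
Umbra's profit: π_U = (86 - 0.5Q)q_U - (10q_U + 2q_U²). Setting ∂π_U/∂q_U = 0: 76 - 5q_U - (1/2)(q_A) = 0.
Best responses: q_A = (49 - (1/2)q_U)/7, q_U = (76 - (1/2)q_A)/5.
Substituting one into the other gives q_A = 828/139 and q_U = 14.6043.
Price P = 86 - (1/2)·20.5612 = 75.7194.
Arcadia's profit: 75.7194·(828/139) - 37·(828/139) - 3(828/139)² = 124.1936.

124.19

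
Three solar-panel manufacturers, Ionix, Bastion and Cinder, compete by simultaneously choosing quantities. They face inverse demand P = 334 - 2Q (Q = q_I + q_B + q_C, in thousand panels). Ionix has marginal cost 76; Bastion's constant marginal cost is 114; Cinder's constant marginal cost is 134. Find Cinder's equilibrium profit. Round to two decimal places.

465.13

Ionix's profit: π_I = (334 - 2Q)q_I - (76q_I). Setting ∂π_I/∂q_I = 0: 258 - 4q_I - 2(q_B + q_C) = 0.
Bastion's profit: π_B = (334 - 2Q)q_B - (114q_B). Setting ∂π_B/∂q_B = 0: 220 - 4q_B - 2(q_I + q_C) = 0.
Cinder's profit: π_C = (334 - 2Q)q_C - (134q_C). Setting ∂π_C/∂q_C = 0: 200 - 4q_C - 2(q_I + q_B) = 0.
Adding the 3 conditions: 678 − 4Q − 4Q = 0, i.e. Q = 339/4.
Back-substituting: q_I = (258 − 339/2)/2 = 177/4, q_B = (220 − 339/2)/2 = 101/4, q_C = (200 − 339/2)/2 = 61/4.
Price P = 334 - 2·(339/4) = 329/2.
Cinder's profit: (329/2 - 134)·(61/4) = 465.1250.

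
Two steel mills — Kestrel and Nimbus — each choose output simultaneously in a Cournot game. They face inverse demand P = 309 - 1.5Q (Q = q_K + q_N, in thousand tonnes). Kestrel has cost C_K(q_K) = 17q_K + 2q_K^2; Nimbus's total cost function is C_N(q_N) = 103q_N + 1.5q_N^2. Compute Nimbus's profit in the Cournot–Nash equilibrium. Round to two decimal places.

Kestrel's profit: π_K = (309 - 1.5Q)q_K - (17q_K + 2q_K²). Setting ∂π_K/∂q_K = 0: 292 - 7q_K - (3/2)(q_N) = 0.
Nimbus's first-order condition: 206 - 6q_N - (3/2)(q_K) = 0.
So q_K = (292 - (3/2)q_N)/7 and q_N = (206 - (3/2)q_K)/6.
Solving the pair: q_K = 1924/53, q_N = 25.2579.
Price P = 309 - (3/2)·61.5597 = 216.6604.
Nimbus's profit: 216.6604·25.2579 - 103·25.2579 - (3/2)·25.2579² = 1913.8787.

1913.88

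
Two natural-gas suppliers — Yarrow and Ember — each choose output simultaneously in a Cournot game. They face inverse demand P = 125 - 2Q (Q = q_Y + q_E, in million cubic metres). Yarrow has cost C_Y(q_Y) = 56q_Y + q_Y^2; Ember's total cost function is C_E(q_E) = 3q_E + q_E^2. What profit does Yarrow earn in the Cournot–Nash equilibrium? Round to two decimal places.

84.67

Yarrow's profit: π_Y = (125 - 2Q)q_Y - (56q_Y + q_Y²). Setting ∂π_Y/∂q_Y = 0: 69 - 6q_Y - 2(q_E) = 0.
Ember's profit: π_E = (125 - 2Q)q_E - (3q_E + q_E²). Setting ∂π_E/∂q_E = 0: 122 - 6q_E - 2(q_Y) = 0.
So q_Y = (69 - 2q_E)/6 and q_E = (122 - 2q_Y)/6.
Solving the pair: q_Y = 85/16, q_E = 297/16.
Price P = 125 - 2·(191/8) = 309/4.
Yarrow's profit: (309/4)·(85/16) - 56·(85/16) - (85/16)² = 84.6680.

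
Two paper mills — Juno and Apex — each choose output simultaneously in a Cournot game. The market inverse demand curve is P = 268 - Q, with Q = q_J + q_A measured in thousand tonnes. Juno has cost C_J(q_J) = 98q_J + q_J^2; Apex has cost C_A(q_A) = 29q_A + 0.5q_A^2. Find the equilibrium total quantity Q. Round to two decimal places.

Juno's profit: π_J = (268 - Q)q_J - (98q_J + q_J²). Setting ∂π_J/∂q_J = 0: 170 - 4q_J - (q_A) = 0.
Apex's profit: π_A = (268 - Q)q_A - (29q_A + (1/2)q_A²). Setting ∂π_A/∂q_A = 0: 239 - 3q_A - (q_J) = 0.
Best responses: q_J = (170 - q_A)/4, q_A = (239 - q_J)/3.
Solving the pair: q_J = 271/11, q_A = 786/11.
Total output Q = 271/11 + 786/11 = 1057/11.

96.09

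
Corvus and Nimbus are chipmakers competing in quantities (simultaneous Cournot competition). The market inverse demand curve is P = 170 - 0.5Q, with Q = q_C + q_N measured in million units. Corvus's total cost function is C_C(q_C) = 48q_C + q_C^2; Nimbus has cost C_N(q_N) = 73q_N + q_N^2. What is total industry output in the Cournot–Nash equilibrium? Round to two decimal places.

62.57

Corvus's profit: π_C = (170 - 0.5Q)q_C - (48q_C + q_C²). Setting ∂π_C/∂q_C = 0: 122 - 3q_C - (1/2)(q_N) = 0.
Nimbus's first-order condition: 97 - 3q_N - (1/2)(q_C) = 0.
Rearranging gives the reaction functions q_C = (122 - (1/2)q_N)/3 and q_N = (97 - (1/2)q_C)/3.
Solving the pair: q_C = 254/7, q_N = 184/7.
Total output Q = 254/7 + 184/7 = 438/7.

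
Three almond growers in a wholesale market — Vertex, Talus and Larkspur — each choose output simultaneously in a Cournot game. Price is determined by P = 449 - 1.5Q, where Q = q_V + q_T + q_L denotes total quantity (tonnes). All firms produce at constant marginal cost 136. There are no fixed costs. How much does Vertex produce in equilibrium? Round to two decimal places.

52.17

A representative firm's profit is π_i = q_i(449 - 1.5Q) - 136q_i.
Setting ∂π_i/∂q_i = 0 with rivals' quantities fixed: 313 - 3q_i - (3/2)·Σ_{j≠i} q_j = 0.
With identical firms every q_j equals q_i, so Σ_{j≠i} q_j = 2q_i and 313 = 6q_i, giving q_i = 313/6.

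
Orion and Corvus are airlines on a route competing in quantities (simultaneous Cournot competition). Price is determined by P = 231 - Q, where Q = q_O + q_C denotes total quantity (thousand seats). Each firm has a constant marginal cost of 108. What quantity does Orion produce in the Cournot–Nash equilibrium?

41

Each firm earns π_i = (231 - Q)q_i - 108q_i.
Setting ∂π_i/∂q_i = 0 with rivals' quantities fixed: 123 - 2q_i - q_j = 0.
With identical firms every q_j equals q_i, so q_j = q_i and 123 = 3q_i, giving q_i = 41.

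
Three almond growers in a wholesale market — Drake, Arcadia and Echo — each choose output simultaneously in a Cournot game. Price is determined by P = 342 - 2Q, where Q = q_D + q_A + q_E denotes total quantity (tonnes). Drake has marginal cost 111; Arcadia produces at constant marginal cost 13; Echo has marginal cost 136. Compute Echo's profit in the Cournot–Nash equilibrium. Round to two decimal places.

Drake's profit: π_D = (342 - 2Q)q_D - (111q_D). Setting ∂π_D/∂q_D = 0: 231 - 4q_D - 2(q_A + q_E) = 0.
Arcadia's profit: π_A = (342 - 2Q)q_A - (13q_A). Setting ∂π_A/∂q_A = 0: 329 - 4q_A - 2(q_D + q_E) = 0.
Echo's first-order condition: 206 - 4q_E - 2(q_D + q_A) = 0.
Adding the 3 first-order conditions: 766 − 8Q = 0, so Q = 383/4.
Back-substituting: q_D = (231 − 383/2)/2 = 79/4, q_A = (329 − 383/2)/2 = 275/4, q_E = (206 − 383/2)/2 = 29/4.
Price P = 342 - 2·(383/4) = 301/2.
Echo's profit: (301/2 - 136)·(29/4) = 841/8.

105.13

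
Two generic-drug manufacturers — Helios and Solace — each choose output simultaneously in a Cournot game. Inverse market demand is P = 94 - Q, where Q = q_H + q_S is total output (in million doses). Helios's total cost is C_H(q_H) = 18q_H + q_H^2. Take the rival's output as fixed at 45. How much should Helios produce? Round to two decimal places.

With the rival's output fixed at 45, Helios's profit is π_H = (94 - 45 - q_H)q_H - (18q_H + q_H²) = (49 - q_H)q_H - (18q_H + q_H²).
∂π_H/∂q_H = 31 - 4q_H = 0, so q_H = 31/4.

7.75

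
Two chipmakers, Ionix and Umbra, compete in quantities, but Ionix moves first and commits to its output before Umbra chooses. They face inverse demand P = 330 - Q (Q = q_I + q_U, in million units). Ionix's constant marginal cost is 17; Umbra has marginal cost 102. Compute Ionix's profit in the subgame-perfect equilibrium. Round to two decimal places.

The follower Umbra best-responds to any q_I: π_U = (330 - Q)q_U - 102q_U.
Setting the follower's marginal profit to zero, 228 - q_I - 2q_U = 0, i.e. q_U = (228 - q_I)/2.
The leader anticipates this reaction. Substituting into P = 330 - Q gives P = 216 - (1/2)q_I, so π_I = (216 - (1/2)q_I)q_I - 17q_I.
Leader FOC: 199 - q_I = 0, so q_I = 199.
Then q_U = (228 - 199)/2 = 29/2.
Price P = 330 - 427/2 = 233/2.
Ionix's profit: (233/2 - 17)·199 = 19800.5000.

19800.50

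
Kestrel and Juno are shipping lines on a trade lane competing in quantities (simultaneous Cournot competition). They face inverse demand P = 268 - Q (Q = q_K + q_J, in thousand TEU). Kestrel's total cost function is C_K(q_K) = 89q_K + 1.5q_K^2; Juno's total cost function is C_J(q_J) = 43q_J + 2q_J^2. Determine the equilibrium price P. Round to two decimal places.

Kestrel's profit: π_K = (268 - Q)q_K - (89q_K + (3/2)q_K²). Setting ∂π_K/∂q_K = 0: 179 - 5q_K - (q_J) = 0.
Juno's profit: π_J = (268 - Q)q_J - (43q_J + 2q_J²). Setting ∂π_J/∂q_J = 0: 225 - 6q_J - (q_K) = 0.
Rearranging gives the reaction functions q_K = (179 - q_J)/5 and q_J = (225 - q_K)/6.
Solving the pair: q_K = 849/29, q_J = 946/29.
Total output Q = 1795/29, so price P = 268 - 1795/29 = 206.1034.

206.10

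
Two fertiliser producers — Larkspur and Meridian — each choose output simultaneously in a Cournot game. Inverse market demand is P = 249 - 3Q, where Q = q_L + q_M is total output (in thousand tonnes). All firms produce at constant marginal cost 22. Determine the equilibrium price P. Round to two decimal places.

Each firm earns π_i = (249 - 3Q)q_i - 22q_i.
First-order condition (treating rivals' output as given): 227 - 6q_i - 3q_j = 0.
By symmetry each firm produces the same amount; substituting q_j = q_i yields q_i = 227/9.
Total output Q = 454/9, so price P = 249 - 3·(454/9) = 293/3.

97.67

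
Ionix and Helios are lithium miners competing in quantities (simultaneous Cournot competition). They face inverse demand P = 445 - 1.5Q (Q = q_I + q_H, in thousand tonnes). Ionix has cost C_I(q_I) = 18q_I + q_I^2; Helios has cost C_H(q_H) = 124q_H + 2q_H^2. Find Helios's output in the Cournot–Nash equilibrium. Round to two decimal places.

Ionix's profit: π_I = (445 - 1.5Q)q_I - (18q_I + q_I²). Setting ∂π_I/∂q_I = 0: 427 - 5q_I - (3/2)(q_H) = 0.
Helios's first-order condition: 321 - 7q_H - (3/2)(q_I) = 0.
So q_I = (427 - (3/2)q_H)/5 and q_H = (321 - (3/2)q_I)/7.
Solving the pair: q_I = 76.5649, q_H = 29.4504.

29.45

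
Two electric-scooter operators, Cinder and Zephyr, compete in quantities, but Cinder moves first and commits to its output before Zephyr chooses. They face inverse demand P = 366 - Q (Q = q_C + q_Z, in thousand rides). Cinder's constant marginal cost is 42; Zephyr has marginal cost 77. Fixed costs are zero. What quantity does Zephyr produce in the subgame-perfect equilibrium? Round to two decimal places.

54.75

Solve by backward induction. Given q_C, the follower Zephyr maximises π_Z = (366 - q_C - q_Z)q_Z - 77q_Z.
∂π_Z/∂q_Z = 289 - q_C - 2q_Z = 0 gives the reaction function q_Z = (289 - q_C)/2.
The leader anticipates this reaction. Substituting into P = 366 - Q gives P = 443/2 - (1/2)q_C, so π_C = (443/2 - (1/2)q_C)q_C - 42q_C.
The leader's first-order condition 359/2 - q_C = 0 yields q_C = 359/2.
Then q_Z = (289 - 359/2)/2 = 219/4.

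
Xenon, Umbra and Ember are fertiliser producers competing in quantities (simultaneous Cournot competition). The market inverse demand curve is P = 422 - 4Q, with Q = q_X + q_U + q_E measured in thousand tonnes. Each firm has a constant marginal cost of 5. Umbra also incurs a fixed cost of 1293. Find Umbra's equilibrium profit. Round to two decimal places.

Each firm earns π_i = (422 - 4Q)q_i - 5q_i.
Setting ∂π_i/∂q_i = 0 with rivals' quantities fixed: 417 - 8q_i - 4·Σ_{j≠i} q_j = 0.
With identical firms every q_j equals q_i, so Σ_{j≠i} q_j = 2q_i and 417 = 16q_i, giving q_i = 417/16.
Price P = 422 - 4·(1251/16) = 437/4.
Umbra's profit: (437/4 - 5)·(417/16) - 1293 = 1424.0156.

1424.02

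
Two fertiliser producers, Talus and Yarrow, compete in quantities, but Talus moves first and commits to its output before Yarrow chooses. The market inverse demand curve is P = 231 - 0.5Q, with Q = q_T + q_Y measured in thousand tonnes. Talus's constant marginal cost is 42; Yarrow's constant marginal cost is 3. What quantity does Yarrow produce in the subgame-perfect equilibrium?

153

Solve by backward induction. Given q_T, the follower Yarrow maximises π_Y = (231 - (1/2)q_T - (1/2)q_Y)q_Y - 3q_Y.
Follower FOC: 228 - (1/2)q_T - q_Y = 0, so q_Y(q_T) = (228 - (1/2)q_T).
Talus substitutes q_Y(q_T) into its own profit: π_T = q_T(231 - (1/2)q_T - (228 - (1/2)q_T)/2) - 42q_T = (117 - (1/4)q_T)q_T - 42q_T.
Maximising: ∂π_T/∂q_T = 75 - (1/2)q_T = 0, giving q_T = 150.
Then q_Y = (228 - (1/2)·150) = 153.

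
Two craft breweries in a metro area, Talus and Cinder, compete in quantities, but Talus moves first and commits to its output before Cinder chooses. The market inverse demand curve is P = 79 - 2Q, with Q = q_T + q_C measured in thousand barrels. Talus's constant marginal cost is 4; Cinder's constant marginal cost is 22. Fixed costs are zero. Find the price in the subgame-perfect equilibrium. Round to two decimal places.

27.25

Solve by backward induction. Given q_T, the follower Cinder maximises π_C = (79 - 2q_T - 2q_C)q_C - 22q_C.
Follower FOC: 57 - 2q_T - 4q_C = 0, so q_C(q_T) = (57 - 2q_T)/4.
The leader anticipates this reaction. Substituting into P = 79 - 2Q gives P = 101/2 - q_T, so π_T = (101/2 - q_T)q_T - 4q_T.
The leader's first-order condition 93/2 - 2q_T = 0 yields q_T = 93/4.
Then q_C = (57 - 2·(93/4))/4 = 21/8.
Total output Q = 207/8, so price P = 79 - 2·(207/8) = 109/4.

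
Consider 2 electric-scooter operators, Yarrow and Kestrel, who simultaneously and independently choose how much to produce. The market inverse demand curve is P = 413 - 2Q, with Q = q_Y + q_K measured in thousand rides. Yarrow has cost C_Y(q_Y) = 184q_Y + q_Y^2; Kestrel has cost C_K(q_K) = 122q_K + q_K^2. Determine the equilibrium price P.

Yarrow's profit: π_Y = (413 - 2Q)q_Y - (184q_Y + q_Y²). Setting ∂π_Y/∂q_Y = 0: 229 - 6q_Y - 2(q_K) = 0.
Kestrel's profit: π_K = (413 - 2Q)q_K - (122q_K + q_K²). Setting ∂π_K/∂q_K = 0: 291 - 6q_K - 2(q_Y) = 0.
Best responses: q_Y = (229 - 2q_K)/6, q_K = (291 - 2q_Y)/6.
Solving the pair: q_Y = 99/4, q_K = 161/4.
Total output Q = 65, so price P = 413 - 2·65 = 283.

283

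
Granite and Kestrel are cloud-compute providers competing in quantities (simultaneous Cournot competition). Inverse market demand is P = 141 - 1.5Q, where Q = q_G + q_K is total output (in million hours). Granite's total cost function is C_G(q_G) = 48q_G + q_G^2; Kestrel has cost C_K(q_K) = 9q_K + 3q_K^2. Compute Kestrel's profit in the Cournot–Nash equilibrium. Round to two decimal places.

Granite's profit: π_G = (141 - 1.5Q)q_G - (48q_G + q_G²). Setting ∂π_G/∂q_G = 0: 93 - 5q_G - (3/2)(q_K) = 0.
Kestrel's first-order condition: 132 - 9q_K - (3/2)(q_G) = 0.
Best responses: q_G = (93 - (3/2)q_K)/5, q_K = (132 - (3/2)q_G)/9.
Substituting one into the other gives q_G = 284/19 and q_K = 694/57.
Price P = 141 - (3/2)·(1546/57) = 1906/19.
Kestrel's profit: (1906/19)·(694/57) - 9·(694/57) - 3(694/57)² = 667.0859.

667.09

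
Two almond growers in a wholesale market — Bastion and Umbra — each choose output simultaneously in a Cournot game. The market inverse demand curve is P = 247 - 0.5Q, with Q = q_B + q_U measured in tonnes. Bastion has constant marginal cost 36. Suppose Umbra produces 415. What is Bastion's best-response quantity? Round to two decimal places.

With the rival's output fixed at 415, Bastion's profit is π_B = (247 - (1/2)·415 - (1/2)q_B)q_B - (36q_B) = (79/2 - (1/2)q_B)q_B - (36q_B).
∂π_B/∂q_B = 7/2 - q_B = 0, so q_B = 7/2.

3.50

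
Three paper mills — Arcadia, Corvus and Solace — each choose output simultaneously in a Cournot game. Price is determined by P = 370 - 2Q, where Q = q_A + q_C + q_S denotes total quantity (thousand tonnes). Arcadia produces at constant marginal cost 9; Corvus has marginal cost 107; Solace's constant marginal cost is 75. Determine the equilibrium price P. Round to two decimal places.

140.25

Arcadia's profit: π_A = (370 - 2Q)q_A - (9q_A). Setting ∂π_A/∂q_A = 0: 361 - 4q_A - 2(q_C + q_S) = 0.
Corvus's profit: π_C = (370 - 2Q)q_C - (107q_C). Setting ∂π_C/∂q_C = 0: 263 - 4q_C - 2(q_A + q_S) = 0.
Solace's first-order condition: 295 - 4q_S - 2(q_A + q_C) = 0.
Summing all 3 equations gives 919 − 8Q = 0, hence Q = 919/8.
Back-substituting: q_A = (361 − 919/4)/2 = 525/8, q_C = (263 − 919/4)/2 = 133/8, q_S = (295 − 919/4)/2 = 261/8.
Total output Q = 919/8, so price P = 370 - 2·(919/8) = 561/4.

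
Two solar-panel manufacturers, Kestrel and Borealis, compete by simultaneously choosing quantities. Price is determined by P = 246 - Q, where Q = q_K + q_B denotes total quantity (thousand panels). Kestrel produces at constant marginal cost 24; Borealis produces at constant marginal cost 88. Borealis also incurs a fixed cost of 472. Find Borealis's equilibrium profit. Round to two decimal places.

Kestrel's profit: π_K = (246 - Q)q_K - (24q_K). Setting ∂π_K/∂q_K = 0: 222 - 2q_K - (q_B) = 0.
Borealis's profit: π_B = (246 - Q)q_B - (88q_B). Setting ∂π_B/∂q_B = 0: 158 - 2q_B - (q_K) = 0.
So q_K = (222 - q_B)/2 and q_B = (158 - q_K)/2.
Solving the pair: q_K = 286/3, q_B = 94/3.
Price P = 246 - 380/3 = 358/3.
Borealis's profit: (358/3 - 88)·(94/3) - 472 = 509.7778.

509.78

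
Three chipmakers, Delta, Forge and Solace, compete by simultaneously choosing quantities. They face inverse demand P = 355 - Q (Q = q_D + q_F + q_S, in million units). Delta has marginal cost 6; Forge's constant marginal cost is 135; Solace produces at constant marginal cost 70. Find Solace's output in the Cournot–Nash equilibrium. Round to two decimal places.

Delta's profit: π_D = (355 - Q)q_D - (6q_D). Setting ∂π_D/∂q_D = 0: 349 - 2q_D - (q_F + q_S) = 0.
Forge's profit: π_F = (355 - Q)q_F - (135q_F). Setting ∂π_F/∂q_F = 0: 220 - 2q_F - (q_D + q_S) = 0.
Solace's profit: π_S = (355 - Q)q_S - (70q_S). Setting ∂π_S/∂q_S = 0: 285 - 2q_S - (q_D + q_F) = 0.
Adding the 3 conditions: 854 − 2Q − 2Q = 0, i.e. Q = 427/2.
Back-substituting: q_D = (349 − 427/2) = 271/2, q_F = (220 − 427/2) = 13/2, q_S = (285 − 427/2) = 143/2.

71.50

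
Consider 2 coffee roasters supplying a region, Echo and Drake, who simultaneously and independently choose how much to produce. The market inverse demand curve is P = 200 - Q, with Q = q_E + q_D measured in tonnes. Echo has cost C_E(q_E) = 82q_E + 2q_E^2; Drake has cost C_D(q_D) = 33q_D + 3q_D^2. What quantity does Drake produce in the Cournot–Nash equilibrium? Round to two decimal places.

Echo's profit: π_E = (200 - Q)q_E - (82q_E + 2q_E²). Setting ∂π_E/∂q_E = 0: 118 - 6q_E - (q_D) = 0.
Drake's profit: π_D = (200 - Q)q_D - (33q_D + 3q_D²). Setting ∂π_D/∂q_D = 0: 167 - 8q_D - (q_E) = 0.
Rearranging gives the reaction functions q_E = (118 - q_D)/6 and q_D = (167 - q_E)/8.
Substituting one into the other gives q_E = 777/47 and q_D = 884/47.

18.81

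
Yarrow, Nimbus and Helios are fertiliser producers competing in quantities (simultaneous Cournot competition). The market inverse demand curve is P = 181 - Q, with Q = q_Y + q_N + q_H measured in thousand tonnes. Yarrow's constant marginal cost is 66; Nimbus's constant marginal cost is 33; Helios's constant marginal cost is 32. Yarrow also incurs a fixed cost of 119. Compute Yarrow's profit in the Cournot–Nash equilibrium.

Yarrow's profit: π_Y = (181 - Q)q_Y - (66q_Y). Setting ∂π_Y/∂q_Y = 0: 115 - 2q_Y - (q_N + q_H) = 0.
Nimbus's first-order condition: 148 - 2q_N - (q_Y + q_H) = 0.
Helios's profit: π_H = (181 - Q)q_H - (32q_H). Setting ∂π_H/∂q_H = 0: 149 - 2q_H - (q_Y + q_N) = 0.
Summing all 3 equations gives 412 − 4Q = 0, hence Q = 103.
Back-substituting: q_Y = (115 − 103) = 12, q_N = (148 − 103) = 45, q_H = (149 − 103) = 46.
Price P = 181 - 103 = 78.
Yarrow's profit: (78 - 66)·12 - 119 = 25.

25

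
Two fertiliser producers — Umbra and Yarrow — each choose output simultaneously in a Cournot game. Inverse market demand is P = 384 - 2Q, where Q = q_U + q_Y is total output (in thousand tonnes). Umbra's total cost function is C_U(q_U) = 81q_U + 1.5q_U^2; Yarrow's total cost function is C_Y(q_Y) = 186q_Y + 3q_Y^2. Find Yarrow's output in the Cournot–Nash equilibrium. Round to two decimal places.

Umbra's profit: π_U = (384 - 2Q)q_U - (81q_U + (3/2)q_U²). Setting ∂π_U/∂q_U = 0: 303 - 7q_U - 2(q_Y) = 0.
Yarrow's first-order condition: 198 - 10q_Y - 2(q_U) = 0.
Best responses: q_U = (303 - 2q_Y)/7, q_Y = (198 - 2q_U)/10.
Substituting one into the other gives q_U = 439/11 and q_Y = 130/11.

11.82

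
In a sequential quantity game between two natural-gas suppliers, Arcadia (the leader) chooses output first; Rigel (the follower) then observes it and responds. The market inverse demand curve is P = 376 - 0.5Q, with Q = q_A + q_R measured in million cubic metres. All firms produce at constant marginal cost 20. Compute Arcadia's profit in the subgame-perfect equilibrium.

31684

The follower Rigel best-responds to any q_A: π_R = (376 - 0.5Q)q_R - 20q_R.
∂π_R/∂q_R = 356 - (1/2)q_A - q_R = 0 gives the reaction function q_R = (356 - (1/2)q_A).
The leader anticipates this reaction. Substituting into P = 376 - 0.5Q gives P = 198 - (1/4)q_A, so π_A = (198 - (1/4)q_A)q_A - 20q_A.
Leader FOC: 178 - (1/2)q_A = 0, so q_A = 356.
Then q_R = (356 - (1/2)·356) = 178.
Price P = 376 - (1/2)·534 = 109.
Arcadia's profit: (109 - 20)·356 = 31684.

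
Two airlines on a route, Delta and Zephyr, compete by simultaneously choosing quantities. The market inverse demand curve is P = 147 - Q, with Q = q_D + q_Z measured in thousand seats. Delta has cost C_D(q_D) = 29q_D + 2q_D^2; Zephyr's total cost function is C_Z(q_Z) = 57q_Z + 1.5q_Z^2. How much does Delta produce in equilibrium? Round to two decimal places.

Delta's profit: π_D = (147 - Q)q_D - (29q_D + 2q_D²). Setting ∂π_D/∂q_D = 0: 118 - 6q_D - (q_Z) = 0.
Zephyr's profit: π_Z = (147 - Q)q_Z - (57q_Z + (3/2)q_Z²). Setting ∂π_Z/∂q_Z = 0: 90 - 5q_Z - (q_D) = 0.
Rearranging gives the reaction functions q_D = (118 - q_Z)/6 and q_Z = (90 - q_D)/5.
Solving the pair: q_D = 500/29, q_Z = 422/29.

17.24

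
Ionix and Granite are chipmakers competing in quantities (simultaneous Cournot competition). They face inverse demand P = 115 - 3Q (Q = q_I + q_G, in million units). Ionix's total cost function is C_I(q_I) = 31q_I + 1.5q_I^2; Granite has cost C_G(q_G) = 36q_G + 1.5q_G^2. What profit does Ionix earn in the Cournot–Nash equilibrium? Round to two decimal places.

Ionix's profit: π_I = (115 - 3Q)q_I - (31q_I + (3/2)q_I²). Setting ∂π_I/∂q_I = 0: 84 - 9q_I - 3(q_G) = 0.
Granite's first-order condition: 79 - 9q_G - 3(q_I) = 0.
Rearranging gives the reaction functions q_I = (84 - 3q_G)/9 and q_G = (79 - 3q_I)/9.
Substituting one into the other gives q_I = 173/24 and q_G = 51/8.
Price P = 115 - 3·(163/12) = 297/4.
Ionix's profit: (297/4)·(173/24) - 31·(173/24) - (3/2)(173/24)² = 233.8203.

233.82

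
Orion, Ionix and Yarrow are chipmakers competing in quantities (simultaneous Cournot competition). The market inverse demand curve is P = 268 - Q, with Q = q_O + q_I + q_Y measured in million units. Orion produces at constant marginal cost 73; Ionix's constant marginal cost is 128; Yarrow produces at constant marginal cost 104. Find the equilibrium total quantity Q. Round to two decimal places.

124.75

Orion's profit: π_O = (268 - Q)q_O - (73q_O). Setting ∂π_O/∂q_O = 0: 195 - 2q_O - (q_I + q_Y) = 0.
Ionix's profit: π_I = (268 - Q)q_I - (128q_I). Setting ∂π_I/∂q_I = 0: 140 - 2q_I - (q_O + q_Y) = 0.
Yarrow's first-order condition: 164 - 2q_Y - (q_O + q_I) = 0.
Adding the 3 first-order conditions: 499 − 4Q = 0, so Q = 499/4.
Back-substituting: q_O = (195 − 499/4) = 281/4, q_I = (140 − 499/4) = 61/4, q_Y = (164 − 499/4) = 157/4.
Total output Q = 281/4 + 61/4 + 157/4 = 499/4.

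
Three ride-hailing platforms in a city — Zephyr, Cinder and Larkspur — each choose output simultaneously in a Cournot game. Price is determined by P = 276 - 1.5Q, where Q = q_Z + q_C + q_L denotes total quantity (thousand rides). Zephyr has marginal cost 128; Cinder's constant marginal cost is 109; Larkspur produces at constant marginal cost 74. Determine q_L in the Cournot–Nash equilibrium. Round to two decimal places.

Zephyr's profit: π_Z = (276 - 1.5Q)q_Z - (128q_Z). Setting ∂π_Z/∂q_Z = 0: 148 - 3q_Z - (3/2)(q_C + q_L) = 0.
Cinder's profit: π_C = (276 - 1.5Q)q_C - (109q_C). Setting ∂π_C/∂q_C = 0: 167 - 3q_C - (3/2)(q_Z + q_L) = 0.
Larkspur's first-order condition: 202 - 3q_L - (3/2)(q_Z + q_C) = 0.
Adding the 3 first-order conditions: 517 − 6Q = 0, so Q = 517/6.
Back-substituting: q_Z = (148 − 517/4)/(3/2) = 25/2, q_C = (167 − 517/4)/(3/2) = 151/6, q_L = (202 − 517/4)/(3/2) = 97/2.

48.50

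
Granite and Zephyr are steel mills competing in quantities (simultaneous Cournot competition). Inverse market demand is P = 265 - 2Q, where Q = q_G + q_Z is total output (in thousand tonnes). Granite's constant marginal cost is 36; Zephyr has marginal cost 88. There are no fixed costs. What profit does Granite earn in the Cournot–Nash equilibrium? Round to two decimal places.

Granite's profit: π_G = (265 - 2Q)q_G - (36q_G). Setting ∂π_G/∂q_G = 0: 229 - 4q_G - 2(q_Z) = 0.
Zephyr's profit: π_Z = (265 - 2Q)q_Z - (88q_Z). Setting ∂π_Z/∂q_Z = 0: 177 - 4q_Z - 2(q_G) = 0.
Rearranging gives the reaction functions q_G = (229 - 2q_Z)/4 and q_Z = (177 - 2q_G)/4.
Solving the pair: q_G = 281/6, q_Z = 125/6.
Price P = 265 - 2·(203/3) = 389/3.
Granite's profit: (389/3 - 36)·(281/6) = 4386.7222.

4386.72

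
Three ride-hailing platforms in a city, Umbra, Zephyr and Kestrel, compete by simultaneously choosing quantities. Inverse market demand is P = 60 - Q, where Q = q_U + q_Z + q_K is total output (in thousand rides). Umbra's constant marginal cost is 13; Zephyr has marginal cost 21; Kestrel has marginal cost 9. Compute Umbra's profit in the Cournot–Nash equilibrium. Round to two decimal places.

Umbra's profit: π_U = (60 - Q)q_U - (13q_U). Setting ∂π_U/∂q_U = 0: 47 - 2q_U - (q_Z + q_K) = 0.
Zephyr's first-order condition: 39 - 2q_Z - (q_U + q_K) = 0.
Kestrel's profit: π_K = (60 - Q)q_K - (9q_K). Setting ∂π_K/∂q_K = 0: 51 - 2q_K - (q_U + q_Z) = 0.
Adding the 3 conditions: 137 − 2Q − 2Q = 0, i.e. Q = 137/4.
Back-substituting: q_U = (47 − 137/4) = 51/4, q_Z = (39 − 137/4) = 19/4, q_K = (51 − 137/4) = 67/4.
Price P = 60 - 137/4 = 103/4.
Umbra's profit: (103/4 - 13)·(51/4) = 162.5625.

162.56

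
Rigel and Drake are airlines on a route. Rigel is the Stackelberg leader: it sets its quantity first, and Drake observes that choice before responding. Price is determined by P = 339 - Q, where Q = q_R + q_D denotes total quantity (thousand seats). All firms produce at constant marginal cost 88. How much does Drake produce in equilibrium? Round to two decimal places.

Solve by backward induction. Given q_R, the follower Drake maximises π_D = (339 - q_R - q_D)q_D - 88q_D.
∂π_D/∂q_D = 251 - q_R - 2q_D = 0 gives the reaction function q_D = (251 - q_R)/2.
Rigel substitutes q_D(q_R) into its own profit: π_R = q_R(339 - q_R - (251 - q_R)/2) - 88q_R = (427/2 - (1/2)q_R)q_R - 88q_R.
Leader FOC: 251/2 - q_R = 0, so q_R = 251/2.
Then q_D = (251 - 251/2)/2 = 251/4.

62.75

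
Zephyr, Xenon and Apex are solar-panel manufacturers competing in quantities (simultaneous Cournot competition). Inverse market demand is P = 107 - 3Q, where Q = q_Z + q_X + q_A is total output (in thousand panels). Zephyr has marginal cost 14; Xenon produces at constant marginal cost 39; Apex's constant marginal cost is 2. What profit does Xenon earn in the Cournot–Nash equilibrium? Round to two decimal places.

Zephyr's profit: π_Z = (107 - 3Q)q_Z - (14q_Z). Setting ∂π_Z/∂q_Z = 0: 93 - 6q_Z - 3(q_X + q_A) = 0.
Xenon's profit: π_X = (107 - 3Q)q_X - (39q_X). Setting ∂π_X/∂q_X = 0: 68 - 6q_X - 3(q_Z + q_A) = 0.
Apex's first-order condition: 105 - 6q_A - 3(q_Z + q_X) = 0.
Adding the 3 first-order conditions: 266 − 12Q = 0, so Q = 133/6.
Back-substituting: q_Z = (93 − 133/2)/3 = 53/6, q_X = (68 − 133/2)/3 = 1/2, q_A = (105 − 133/2)/3 = 77/6.
Price P = 107 - 3·(133/6) = 81/2.
Xenon's profit: (81/2 - 39)·(1/2) = 3/4.

0.75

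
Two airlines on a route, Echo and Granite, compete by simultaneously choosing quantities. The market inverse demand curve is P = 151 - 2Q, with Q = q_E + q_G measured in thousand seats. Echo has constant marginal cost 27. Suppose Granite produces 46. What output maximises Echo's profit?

With the rival's output fixed at 46, Echo's profit is π_E = (151 - 2·46 - 2q_E)q_E - (27q_E) = (59 - 2q_E)q_E - (27q_E).
∂π_E/∂q_E = 32 - 4q_E = 0, so q_E = 8.

8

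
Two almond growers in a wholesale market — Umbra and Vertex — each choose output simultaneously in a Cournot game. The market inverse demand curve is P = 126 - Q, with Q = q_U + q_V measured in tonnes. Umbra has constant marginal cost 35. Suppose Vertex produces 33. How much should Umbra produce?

29

With the rival's output fixed at 33, Umbra's profit is π_U = (126 - 33 - q_U)q_U - (35q_U) = (93 - q_U)q_U - (35q_U).
∂π_U/∂q_U = 58 - 2q_U = 0, so q_U = 29.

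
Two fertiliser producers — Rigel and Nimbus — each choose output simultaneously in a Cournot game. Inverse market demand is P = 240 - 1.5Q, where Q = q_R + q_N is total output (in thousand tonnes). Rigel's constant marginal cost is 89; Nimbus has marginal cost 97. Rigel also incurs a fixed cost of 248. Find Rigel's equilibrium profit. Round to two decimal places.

1624.67

Rigel's profit: π_R = (240 - 1.5Q)q_R - (89q_R). Setting ∂π_R/∂q_R = 0: 151 - 3q_R - (3/2)(q_N) = 0.
Nimbus's first-order condition: 143 - 3q_N - (3/2)(q_R) = 0.
Best responses: q_R = (151 - (3/2)q_N)/3, q_N = (143 - (3/2)q_R)/3.
Substituting one into the other gives q_R = 106/3 and q_N = 30.
Price P = 240 - (3/2)·(196/3) = 142.
Rigel's profit: (142 - 89)·(106/3) - 248 = 1624.6667.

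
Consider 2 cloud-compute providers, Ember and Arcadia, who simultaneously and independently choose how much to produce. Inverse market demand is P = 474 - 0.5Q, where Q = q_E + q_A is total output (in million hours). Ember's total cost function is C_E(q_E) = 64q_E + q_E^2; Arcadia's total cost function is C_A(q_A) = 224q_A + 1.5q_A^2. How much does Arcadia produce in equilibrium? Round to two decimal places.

Ember's profit: π_E = (474 - 0.5Q)q_E - (64q_E + q_E²). Setting ∂π_E/∂q_E = 0: 410 - 3q_E - (1/2)(q_A) = 0.
Arcadia's profit: π_A = (474 - 0.5Q)q_A - (224q_A + (3/2)q_A²). Setting ∂π_A/∂q_A = 0: 250 - 4q_A - (1/2)(q_E) = 0.
Rearranging gives the reaction functions q_E = (410 - (1/2)q_A)/3 and q_A = (250 - (1/2)q_E)/4.
Substituting one into the other gives q_E = 128.9362 and q_A = 46.3830.

46.38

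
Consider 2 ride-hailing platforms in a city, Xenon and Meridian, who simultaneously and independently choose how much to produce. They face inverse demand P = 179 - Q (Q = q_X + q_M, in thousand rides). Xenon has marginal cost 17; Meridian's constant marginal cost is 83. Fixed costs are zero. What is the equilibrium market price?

93

Xenon's profit: π_X = (179 - Q)q_X - (17q_X). Setting ∂π_X/∂q_X = 0: 162 - 2q_X - (q_M) = 0.
Meridian's first-order condition: 96 - 2q_M - (q_X) = 0.
Best responses: q_X = (162 - q_M)/2, q_M = (96 - q_X)/2.
Substituting one into the other gives q_X = 76 and q_M = 10.
Total output Q = 86, so price P = 179 - 86 = 93.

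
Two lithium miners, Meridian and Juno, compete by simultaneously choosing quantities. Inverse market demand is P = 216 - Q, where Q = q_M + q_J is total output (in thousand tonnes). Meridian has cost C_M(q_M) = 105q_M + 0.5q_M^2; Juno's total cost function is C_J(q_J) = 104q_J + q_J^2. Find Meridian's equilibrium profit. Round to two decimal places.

1366.41

Meridian's profit: π_M = (216 - Q)q_M - (105q_M + (1/2)q_M²). Setting ∂π_M/∂q_M = 0: 111 - 3q_M - (q_J) = 0.
Juno's profit: π_J = (216 - Q)q_J - (104q_J + q_J²). Setting ∂π_J/∂q_J = 0: 112 - 4q_J - (q_M) = 0.
Rearranging gives the reaction functions q_M = (111 - q_J)/3 and q_J = (112 - q_M)/4.
Solving the pair: q_M = 332/11, q_J = 225/11.
Price P = 216 - 557/11 = 1819/11.
Meridian's profit: (1819/11)·(332/11) - 105·(332/11) - (1/2)(332/11)² = 1366.4132.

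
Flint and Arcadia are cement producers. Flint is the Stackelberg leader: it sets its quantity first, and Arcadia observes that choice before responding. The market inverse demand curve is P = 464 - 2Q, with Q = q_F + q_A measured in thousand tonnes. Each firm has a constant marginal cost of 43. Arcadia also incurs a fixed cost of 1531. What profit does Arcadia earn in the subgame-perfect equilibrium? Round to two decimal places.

The follower Arcadia best-responds to any q_F: π_A = (464 - 2Q)q_A - 43q_A.
Follower FOC: 421 - 2q_F - 4q_A = 0, so q_A(q_F) = (421 - 2q_F)/4.
The leader anticipates this reaction. Substituting into P = 464 - 2Q gives P = 507/2 - q_F, so π_F = (507/2 - q_F)q_F - 43q_F.
The leader's first-order condition 421/2 - 2q_F = 0 yields q_F = 421/4.
Then q_A = (421 - 2·(421/4))/4 = 421/8.
Price P = 464 - 2·(1263/8) = 593/4.
Arcadia's profit: (593/4 - 43)·(421/8) - 1531 = 4007.7813.

4007.78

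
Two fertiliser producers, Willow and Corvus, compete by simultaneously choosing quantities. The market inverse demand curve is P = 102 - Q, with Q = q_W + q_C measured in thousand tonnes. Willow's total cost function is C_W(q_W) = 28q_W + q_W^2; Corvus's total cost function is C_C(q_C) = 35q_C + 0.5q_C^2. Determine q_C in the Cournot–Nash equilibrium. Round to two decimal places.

17.64

Willow's profit: π_W = (102 - Q)q_W - (28q_W + q_W²). Setting ∂π_W/∂q_W = 0: 74 - 4q_W - (q_C) = 0.
Corvus's first-order condition: 67 - 3q_C - (q_W) = 0.
Rearranging gives the reaction functions q_W = (74 - q_C)/4 and q_C = (67 - q_W)/3.
Solving the pair: q_W = 155/11, q_C = 194/11.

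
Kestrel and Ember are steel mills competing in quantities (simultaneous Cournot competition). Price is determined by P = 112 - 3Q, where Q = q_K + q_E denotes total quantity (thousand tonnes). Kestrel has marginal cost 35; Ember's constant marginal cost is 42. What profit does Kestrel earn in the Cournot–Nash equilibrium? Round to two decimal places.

261.33

Kestrel's profit: π_K = (112 - 3Q)q_K - (35q_K). Setting ∂π_K/∂q_K = 0: 77 - 6q_K - 3(q_E) = 0.
Ember's first-order condition: 70 - 6q_E - 3(q_K) = 0.
Best responses: q_K = (77 - 3q_E)/6, q_E = (70 - 3q_K)/6.
Substituting one into the other gives q_K = 28/3 and q_E = 7.
Price P = 112 - 3·(49/3) = 63.
Kestrel's profit: (63 - 35)·(28/3) = 784/3.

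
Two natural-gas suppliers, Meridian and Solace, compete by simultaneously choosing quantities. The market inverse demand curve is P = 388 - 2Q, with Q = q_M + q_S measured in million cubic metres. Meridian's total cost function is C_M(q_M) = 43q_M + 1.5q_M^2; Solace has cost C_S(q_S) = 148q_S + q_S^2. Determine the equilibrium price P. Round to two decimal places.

Meridian's profit: π_M = (388 - 2Q)q_M - (43q_M + (3/2)q_M²). Setting ∂π_M/∂q_M = 0: 345 - 7q_M - 2(q_S) = 0.
Solace's profit: π_S = (388 - 2Q)q_S - (148q_S + q_S²). Setting ∂π_S/∂q_S = 0: 240 - 6q_S - 2(q_M) = 0.
So q_M = (345 - 2q_S)/7 and q_S = (240 - 2q_M)/6.
Solving the pair: q_M = 795/19, q_S = 495/19.
Total output Q = 1290/19, so price P = 388 - 2·(1290/19) = 252.2105.

252.21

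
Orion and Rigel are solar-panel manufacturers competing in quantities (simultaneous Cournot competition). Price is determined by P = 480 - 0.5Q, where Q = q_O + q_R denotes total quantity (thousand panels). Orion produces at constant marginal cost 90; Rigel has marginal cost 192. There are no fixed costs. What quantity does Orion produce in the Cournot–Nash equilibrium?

328

Orion's profit: π_O = (480 - 0.5Q)q_O - (90q_O). Setting ∂π_O/∂q_O = 0: 390 - q_O - (1/2)(q_R) = 0.
Rigel's first-order condition: 288 - q_R - (1/2)(q_O) = 0.
Best responses: q_O = (390 - (1/2)q_R), q_R = (288 - (1/2)q_O).
Solving the pair: q_O = 328, q_R = 124.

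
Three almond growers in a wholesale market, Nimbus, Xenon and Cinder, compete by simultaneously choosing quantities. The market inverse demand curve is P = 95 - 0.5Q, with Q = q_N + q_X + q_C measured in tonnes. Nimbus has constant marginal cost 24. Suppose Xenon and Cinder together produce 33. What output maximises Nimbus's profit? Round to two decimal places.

54.50

With rivals' combined output fixed at 33, Nimbus's profit is π_N = (95 - (1/2)·33 - (1/2)q_N)q_N - (24q_N) = (157/2 - (1/2)q_N)q_N - (24q_N).
∂π_N/∂q_N = 109/2 - q_N = 0, so q_N = 109/2.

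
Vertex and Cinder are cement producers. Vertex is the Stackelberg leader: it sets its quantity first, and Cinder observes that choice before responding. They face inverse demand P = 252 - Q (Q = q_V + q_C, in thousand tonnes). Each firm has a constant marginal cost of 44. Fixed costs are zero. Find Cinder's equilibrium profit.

2704

The follower Cinder best-responds to any q_V: π_C = (252 - Q)q_C - 44q_C.
Follower FOC: 208 - q_V - 2q_C = 0, so q_C(q_V) = (208 - q_V)/2.
The leader anticipates this reaction. Substituting into P = 252 - Q gives P = 148 - (1/2)q_V, so π_V = (148 - (1/2)q_V)q_V - 44q_V.
Maximising: ∂π_V/∂q_V = 104 - q_V = 0, giving q_V = 104.
Then q_C = (208 - 104)/2 = 52.
Price P = 252 - 156 = 96.
Cinder's profit: (96 - 44)·52 = 2704.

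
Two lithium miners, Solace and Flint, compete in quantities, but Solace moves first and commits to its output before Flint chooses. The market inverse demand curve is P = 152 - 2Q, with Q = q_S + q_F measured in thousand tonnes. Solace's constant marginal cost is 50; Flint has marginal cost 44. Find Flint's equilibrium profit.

Solve by backward induction. Given q_S, the follower Flint maximises π_F = (152 - 2q_S - 2q_F)q_F - 44q_F.
Setting the follower's marginal profit to zero, 108 - 2q_S - 4q_F = 0, i.e. q_F = (108 - 2q_S)/4.
The leader anticipates this reaction. Substituting into P = 152 - 2Q gives P = 98 - q_S, so π_S = (98 - q_S)q_S - 50q_S.
Maximising: ∂π_S/∂q_S = 48 - 2q_S = 0, giving q_S = 24.
Then q_F = (108 - 2·24)/4 = 15.
Price P = 152 - 2·39 = 74.
Flint's profit: (74 - 44)·15 = 450.

450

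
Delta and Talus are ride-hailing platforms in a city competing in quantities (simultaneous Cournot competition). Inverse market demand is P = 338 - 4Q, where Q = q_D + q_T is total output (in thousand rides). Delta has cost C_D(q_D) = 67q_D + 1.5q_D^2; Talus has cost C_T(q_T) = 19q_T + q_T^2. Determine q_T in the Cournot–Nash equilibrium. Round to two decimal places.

25.80

Delta's profit: π_D = (338 - 4Q)q_D - (67q_D + (3/2)q_D²). Setting ∂π_D/∂q_D = 0: 271 - 11q_D - 4(q_T) = 0.
Talus's profit: π_T = (338 - 4Q)q_T - (19q_T + q_T²). Setting ∂π_T/∂q_T = 0: 319 - 10q_T - 4(q_D) = 0.
Best responses: q_D = (271 - 4q_T)/11, q_T = (319 - 4q_D)/10.
Solving the pair: q_D = 717/47, q_T = 25.7979.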